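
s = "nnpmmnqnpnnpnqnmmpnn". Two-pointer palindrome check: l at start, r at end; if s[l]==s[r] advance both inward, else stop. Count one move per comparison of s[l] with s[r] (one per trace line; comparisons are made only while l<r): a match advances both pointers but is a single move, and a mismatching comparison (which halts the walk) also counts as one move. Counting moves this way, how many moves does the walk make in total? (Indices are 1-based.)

[1,20] 'n'=='n' → l++,r--
[2,19] 'n'=='n' → l++,r--
[3,18] 'p'=='p' → l++,r--
[4,17] 'm'=='m' → l++,r--
[5,16] 'm'=='m' → l++,r--
[6,15] 'n'=='n' → l++,r--
[7,14] 'q'=='q' → l++,r--
[8,13] 'n'=='n' → l++,r--
[9,12] 'p'=='p' → l++,r--
[10,11] 'n'=='n' → l++,r--

10 moves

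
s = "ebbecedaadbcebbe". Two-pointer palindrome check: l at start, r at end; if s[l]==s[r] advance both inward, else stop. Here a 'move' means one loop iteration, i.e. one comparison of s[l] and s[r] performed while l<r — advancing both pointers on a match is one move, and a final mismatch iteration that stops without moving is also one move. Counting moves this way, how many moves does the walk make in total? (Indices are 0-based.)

6 moves

[0,15] 'e'=='e' → l++,r--
[1,14] 'b'=='b' → l++,r--
[2,13] 'b'=='b' → l++,r--
[3,12] 'e'=='e' → l++,r--
[4,11] 'c'=='c' → l++,r--
[5,10] 'e'!='b' → stop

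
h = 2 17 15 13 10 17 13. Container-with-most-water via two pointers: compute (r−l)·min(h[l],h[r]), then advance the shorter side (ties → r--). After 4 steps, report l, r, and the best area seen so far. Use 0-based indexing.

l=1, r=3, best area=68

l=0 r=6: min(2,13)*6=12 best=12 *, l++
l=1 r=6: min(17,13)*5=65 best=65 *, r--
l=1 r=5: min(17,17)*4=68 best=68 *, r--
l=1 r=4: min(17,10)*3=30 best=68, r--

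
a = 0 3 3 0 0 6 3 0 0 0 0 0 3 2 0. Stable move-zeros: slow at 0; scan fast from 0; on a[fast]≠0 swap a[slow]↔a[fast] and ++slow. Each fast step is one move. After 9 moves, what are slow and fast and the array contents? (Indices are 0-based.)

(s=0,f=0) a[fast]=0 → fast++
(s=0,f=1) a[fast]=3≠0 swap→a[0]=3 → slow++,fast++
(s=1,f=2) a[fast]=3≠0 swap→a[1]=3 → slow++,fast++
(s=2,f=3) a[fast]=0 → fast++
(s=2,f=4) a[fast]=0 → fast++
(s=2,f=5) a[fast]=6≠0 swap→a[2]=6 → slow++,fast++
(s=3,f=6) a[fast]=3≠0 swap→a[3]=3 → slow++,fast++
(s=4,f=7) a[fast]=0 → fast++
(s=4,f=8) a[fast]=0 → fast++

slow=4, fast=9, a=[3, 3, 6, 3, 0, 0, 0, 0, 0, 0, 0, 0, 3, 2, 0]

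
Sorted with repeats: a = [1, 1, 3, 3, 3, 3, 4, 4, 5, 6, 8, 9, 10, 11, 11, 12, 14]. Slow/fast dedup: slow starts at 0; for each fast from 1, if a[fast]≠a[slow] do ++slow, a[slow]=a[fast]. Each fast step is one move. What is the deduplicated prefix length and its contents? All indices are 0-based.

length 11; prefix = [1, 3, 4, 5, 6, 8, 9, 10, 11, 12, 14]

slow=0 fast=1: a[fast]=1=a[slow] dup, fast++
slow=0 fast=2: a[fast]=3≠a[slow]=1 write a[1]=3, slow++,fast++
slow=1 fast=3: a[fast]=3=a[slow] dup, fast++
slow=1 fast=4: a[fast]=3=a[slow] dup, fast++
slow=1 fast=5: a[fast]=3=a[slow] dup, fast++
slow=1 fast=6: a[fast]=4≠a[slow]=3 write a[2]=4, slow++,fast++
slow=2 fast=7: a[fast]=4=a[slow] dup, fast++
slow=2 fast=8: a[fast]=5≠a[slow]=4 write a[3]=5, slow++,fast++
slow=3 fast=9: a[fast]=6≠a[slow]=5 write a[4]=6, slow++,fast++
slow=4 fast=10: a[fast]=8≠a[slow]=6 write a[5]=8, slow++,fast++
slow=5 fast=11: a[fast]=9≠a[slow]=8 write a[6]=9, slow++,fast++
slow=6 fast=12: a[fast]=10≠a[slow]=9 write a[7]=10, slow++,fast++
slow=7 fast=13: a[fast]=11≠a[slow]=10 write a[8]=11, slow++,fast++
slow=8 fast=14: a[fast]=11=a[slow] dup, fast++
slow=8 fast=15: a[fast]=12≠a[slow]=11 write a[9]=12, slow++,fast++
slow=9 fast=16: a[fast]=14≠a[slow]=12 write a[10]=14, slow++,fast++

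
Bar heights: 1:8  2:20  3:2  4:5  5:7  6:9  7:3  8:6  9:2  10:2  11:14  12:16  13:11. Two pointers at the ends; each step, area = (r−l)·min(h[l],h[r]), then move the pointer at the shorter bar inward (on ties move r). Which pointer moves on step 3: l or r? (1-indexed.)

[1,13] min(8,11)*12=96 best=96 * → l++
[2,13] min(20,11)*11=121 best=121 * → r--
[2,12] min(20,16)*10=160 best=160 * → r--

r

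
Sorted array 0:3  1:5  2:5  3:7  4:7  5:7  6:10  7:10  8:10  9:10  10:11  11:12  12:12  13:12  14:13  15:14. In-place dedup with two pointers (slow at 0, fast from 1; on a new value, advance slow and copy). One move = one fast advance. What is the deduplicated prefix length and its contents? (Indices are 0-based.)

length 8; prefix = [3, 5, 7, 10, 11, 12, 13, 14]

(s=0,f=1) a[fast]=5≠a[slow]=3 write a[1]=5 → slow++,fast++
(s=1,f=2) a[fast]=5=a[slow] dup → fast++
(s=1,f=3) a[fast]=7≠a[slow]=5 write a[2]=7 → slow++,fast++
(s=2,f=4) a[fast]=7=a[slow] dup → fast++
(s=2,f=5) a[fast]=7=a[slow] dup → fast++
(s=2,f=6) a[fast]=10≠a[slow]=7 write a[3]=10 → slow++,fast++
(s=3,f=7) a[fast]=10=a[slow] dup → fast++
(s=3,f=8) a[fast]=10=a[slow] dup → fast++
(s=3,f=9) a[fast]=10=a[slow] dup → fast++
(s=3,f=10) a[fast]=11≠a[slow]=10 write a[4]=11 → slow++,fast++
(s=4,f=11) a[fast]=12≠a[slow]=11 write a[5]=12 → slow++,fast++
(s=5,f=12) a[fast]=12=a[slow] dup → fast++
(s=5,f=13) a[fast]=12=a[slow] dup → fast++
(s=5,f=14) a[fast]=13≠a[slow]=12 write a[6]=13 → slow++,fast++
(s=6,f=15) a[fast]=14≠a[slow]=13 write a[7]=14 → slow++,fast++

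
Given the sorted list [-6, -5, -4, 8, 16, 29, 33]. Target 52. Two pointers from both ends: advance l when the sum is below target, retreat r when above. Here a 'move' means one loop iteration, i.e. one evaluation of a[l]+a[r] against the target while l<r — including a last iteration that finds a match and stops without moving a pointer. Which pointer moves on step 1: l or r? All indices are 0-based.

[0,6] -6+33=27 <52 → l++

l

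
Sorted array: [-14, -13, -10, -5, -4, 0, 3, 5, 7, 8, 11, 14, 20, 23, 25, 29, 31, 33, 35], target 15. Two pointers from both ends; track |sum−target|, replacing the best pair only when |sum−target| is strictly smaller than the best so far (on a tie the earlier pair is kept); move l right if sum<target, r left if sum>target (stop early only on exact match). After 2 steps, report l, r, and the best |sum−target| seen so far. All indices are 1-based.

l=1 r=19: -14+35=21 d=6 *, r--
l=1 r=18: -14+33=19 d=4 *, r--

l=1, r=17, best |Δ|=4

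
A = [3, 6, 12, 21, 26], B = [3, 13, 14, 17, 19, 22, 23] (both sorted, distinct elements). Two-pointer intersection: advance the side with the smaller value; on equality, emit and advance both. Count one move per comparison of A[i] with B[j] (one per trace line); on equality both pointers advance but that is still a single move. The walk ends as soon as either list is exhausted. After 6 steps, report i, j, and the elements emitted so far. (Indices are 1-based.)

i=4, j=5, emitted=[3]

i=1 j=1: 3==3 emit, i++,j++
i=2 j=2: 6<13, i++
i=3 j=2: 12<13, i++
i=4 j=2: 21>13, j++
i=4 j=3: 21>14, j++
i=4 j=4: 21>17, j++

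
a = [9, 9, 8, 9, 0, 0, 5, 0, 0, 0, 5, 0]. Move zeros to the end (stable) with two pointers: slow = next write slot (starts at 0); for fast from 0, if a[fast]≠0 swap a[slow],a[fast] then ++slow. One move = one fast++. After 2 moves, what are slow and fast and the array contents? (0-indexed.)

slow=0 fast=0: a[fast]=9≠0 swap→a[0]=9, slow++,fast++
slow=1 fast=1: a[fast]=9≠0 swap→a[1]=9, slow++,fast++

slow=2, fast=2, a=[9, 9, 8, 9, 0, 0, 5, 0, 0, 0, 5, 0]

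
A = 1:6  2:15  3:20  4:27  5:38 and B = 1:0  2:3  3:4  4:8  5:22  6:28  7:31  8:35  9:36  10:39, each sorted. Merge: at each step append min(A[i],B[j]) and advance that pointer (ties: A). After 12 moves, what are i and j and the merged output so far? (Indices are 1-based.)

i=1 j=1: A[i]=6>B[j]=0 take 0, j++
i=1 j=2: A[i]=6>B[j]=3 take 3, j++
i=1 j=3: A[i]=6>B[j]=4 take 4, j++
i=1 j=4: A[i]=6<=B[j]=8 take 6, i++
i=2 j=4: A[i]=15>B[j]=8 take 8, j++
i=2 j=5: A[i]=15<=B[j]=22 take 15, i++
i=3 j=5: A[i]=20<=B[j]=22 take 20, i++
i=4 j=5: A[i]=27>B[j]=22 take 22, j++
i=4 j=6: A[i]=27<=B[j]=28 take 27, i++
i=5 j=6: A[i]=38>B[j]=28 take 28, j++
i=5 j=7: A[i]=38>B[j]=31 take 31, j++
i=5 j=8: A[i]=38>B[j]=35 take 35, j++

i=5, j=9, merged so far=[0, 3, 4, 6, 8, 15, 20, 22, 27, 28, 31, 35]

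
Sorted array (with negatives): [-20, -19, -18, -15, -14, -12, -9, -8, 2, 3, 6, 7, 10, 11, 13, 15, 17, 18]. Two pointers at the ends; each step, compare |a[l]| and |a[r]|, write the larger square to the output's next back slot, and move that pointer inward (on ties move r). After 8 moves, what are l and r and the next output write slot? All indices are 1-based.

l=1 r=18: |-20|>|18| out[18]=400, l++
l=2 r=18: |-19|>|18| out[17]=361, l++
l=3 r=18: |-18|<=|18| out[16]=324, r--
l=3 r=17: |-18|>|17| out[15]=324, l++
l=4 r=17: |-15|<=|17| out[14]=289, r--
l=4 r=16: |-15|<=|15| out[13]=225, r--
l=4 r=15: |-15|>|13| out[12]=225, l++
l=5 r=15: |-14|>|13| out[11]=196, l++

l=6, r=15, next write slot=10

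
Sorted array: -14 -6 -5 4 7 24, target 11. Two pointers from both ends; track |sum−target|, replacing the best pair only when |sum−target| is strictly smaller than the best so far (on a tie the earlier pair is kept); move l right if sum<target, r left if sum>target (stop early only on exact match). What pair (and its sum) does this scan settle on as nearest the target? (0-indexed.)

pair (4, 7) with sum 11 (|Δ|=0)

[0,5] -14+24=10 d=1 * → l++
[1,5] -6+24=18 d=7 → r--
[1,4] -6+7=1 d=10 → l++
[2,4] -5+7=2 d=9 → l++
[3,4] 4+7=11 d=0 * → stop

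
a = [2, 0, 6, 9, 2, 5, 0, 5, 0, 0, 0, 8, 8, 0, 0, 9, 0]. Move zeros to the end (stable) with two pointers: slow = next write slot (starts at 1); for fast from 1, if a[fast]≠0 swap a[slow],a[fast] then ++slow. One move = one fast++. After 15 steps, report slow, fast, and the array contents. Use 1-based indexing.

(s=1,f=1) a[fast]=2≠0 swap→a[1]=2 → slow++,fast++
(s=2,f=2) a[fast]=0 → fast++
(s=2,f=3) a[fast]=6≠0 swap→a[2]=6 → slow++,fast++
(s=3,f=4) a[fast]=9≠0 swap→a[3]=9 → slow++,fast++
(s=4,f=5) a[fast]=2≠0 swap→a[4]=2 → slow++,fast++
(s=5,f=6) a[fast]=5≠0 swap→a[5]=5 → slow++,fast++
(s=6,f=7) a[fast]=0 → fast++
(s=6,f=8) a[fast]=5≠0 swap→a[6]=5 → slow++,fast++
(s=7,f=9) a[fast]=0 → fast++
(s=7,f=10) a[fast]=0 → fast++
(s=7,f=11) a[fast]=0 → fast++
(s=7,f=12) a[fast]=8≠0 swap→a[7]=8 → slow++,fast++
(s=8,f=13) a[fast]=8≠0 swap→a[8]=8 → slow++,fast++
(s=9,f=14) a[fast]=0 → fast++
(s=9,f=15) a[fast]=0 → fast++

slow=9, fast=16, a=[2, 6, 9, 2, 5, 5, 8, 8, 0, 0, 0, 0, 0, 0, 0, 9, 0]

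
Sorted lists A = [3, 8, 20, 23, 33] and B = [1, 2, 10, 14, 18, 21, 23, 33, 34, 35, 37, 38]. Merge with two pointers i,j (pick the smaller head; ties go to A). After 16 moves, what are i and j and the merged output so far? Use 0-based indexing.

i=5, j=11, merged so far=[1, 2, 3, 8, 10, 14, 18, 20, 21, 23, 23, 33, 33, 34, 35, 37]

[i=0,j=0] A[i]=3>B[j]=1 take 1 → j++
[i=0,j=1] A[i]=3>B[j]=2 take 2 → j++
[i=0,j=2] A[i]=3<=B[j]=10 take 3 → i++
[i=1,j=2] A[i]=8<=B[j]=10 take 8 → i++
[i=2,j=2] A[i]=20>B[j]=10 take 10 → j++
[i=2,j=3] A[i]=20>B[j]=14 take 14 → j++
[i=2,j=4] A[i]=20>B[j]=18 take 18 → j++
[i=2,j=5] A[i]=20<=B[j]=21 take 20 → i++
[i=3,j=5] A[i]=23>B[j]=21 take 21 → j++
[i=3,j=6] A[i]=23<=B[j]=23 take 23 → i++
[i=4,j=6] A[i]=33>B[j]=23 take 23 → j++
[i=4,j=7] A[i]=33<=B[j]=33 take 33 → i++
[i=5,j=7] A done, take B[j]=33 → j++
[i=5,j=8] A done, take B[j]=34 → j++
[i=5,j=9] A done, take B[j]=35 → j++
[i=5,j=10] A done, take B[j]=37 → j++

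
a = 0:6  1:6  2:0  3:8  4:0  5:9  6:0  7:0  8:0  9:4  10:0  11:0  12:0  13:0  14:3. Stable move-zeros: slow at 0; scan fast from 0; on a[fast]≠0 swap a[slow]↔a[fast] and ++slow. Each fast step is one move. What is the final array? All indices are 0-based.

[6, 6, 8, 9, 4, 3, 0, 0, 0, 0, 0, 0, 0, 0, 0]

(s=0,f=0) a[fast]=6≠0 swap→a[0]=6 → slow++,fast++
(s=1,f=1) a[fast]=6≠0 swap→a[1]=6 → slow++,fast++
(s=2,f=2) a[fast]=0 → fast++
(s=2,f=3) a[fast]=8≠0 swap→a[2]=8 → slow++,fast++
(s=3,f=4) a[fast]=0 → fast++
(s=3,f=5) a[fast]=9≠0 swap→a[3]=9 → slow++,fast++
(s=4,f=6) a[fast]=0 → fast++
(s=4,f=7) a[fast]=0 → fast++
(s=4,f=8) a[fast]=0 → fast++
(s=4,f=9) a[fast]=4≠0 swap→a[4]=4 → slow++,fast++
(s=5,f=10) a[fast]=0 → fast++
(s=5,f=11) a[fast]=0 → fast++
(s=5,f=12) a[fast]=0 → fast++
(s=5,f=13) a[fast]=0 → fast++
(s=5,f=14) a[fast]=3≠0 swap→a[5]=3 → slow++,fast++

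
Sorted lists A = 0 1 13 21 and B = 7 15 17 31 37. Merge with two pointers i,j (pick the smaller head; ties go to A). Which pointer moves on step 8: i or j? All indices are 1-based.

i=1 j=1: A[i]=0<=B[j]=7 take 0, i++
i=2 j=1: A[i]=1<=B[j]=7 take 1, i++
i=3 j=1: A[i]=13>B[j]=7 take 7, j++
i=3 j=2: A[i]=13<=B[j]=15 take 13, i++
i=4 j=2: A[i]=21>B[j]=15 take 15, j++
i=4 j=3: A[i]=21>B[j]=17 take 17, j++
i=4 j=4: A[i]=21<=B[j]=31 take 21, i++
i=5 j=4: A done, take B[j]=31, j++

j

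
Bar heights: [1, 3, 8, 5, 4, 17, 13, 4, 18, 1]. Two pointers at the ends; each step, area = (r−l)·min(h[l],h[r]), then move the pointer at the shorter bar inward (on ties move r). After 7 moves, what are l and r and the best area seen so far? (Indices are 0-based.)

[0,9] min(1,1)*9=9 best=9 * → r--
[0,8] min(1,18)*8=8 best=9 → l++
[1,8] min(3,18)*7=21 best=21 * → l++
[2,8] min(8,18)*6=48 best=48 * → l++
[3,8] min(5,18)*5=25 best=48 → l++
[4,8] min(4,18)*4=16 best=48 → l++
[5,8] min(17,18)*3=51 best=51 * → l++

l=6, r=8, best area=51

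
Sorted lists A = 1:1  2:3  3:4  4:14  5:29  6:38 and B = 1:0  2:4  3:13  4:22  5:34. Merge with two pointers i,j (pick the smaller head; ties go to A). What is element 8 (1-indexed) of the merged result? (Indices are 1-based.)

merged[8] = 22

[i=1,j=1] A[i]=1>B[j]=0 take 0 → j++
[i=1,j=2] A[i]=1<=B[j]=4 take 1 → i++
[i=2,j=2] A[i]=3<=B[j]=4 take 3 → i++
[i=3,j=2] A[i]=4<=B[j]=4 take 4 → i++
[i=4,j=2] A[i]=14>B[j]=4 take 4 → j++
[i=4,j=3] A[i]=14>B[j]=13 take 13 → j++
[i=4,j=4] A[i]=14<=B[j]=22 take 14 → i++
[i=5,j=4] A[i]=29>B[j]=22 take 22 → j++
[i=5,j=5] A[i]=29<=B[j]=34 take 29 → i++
[i=6,j=5] A[i]=38>B[j]=34 take 34 → j++
[i=6,j=6] B done, take A[i]=38 → i++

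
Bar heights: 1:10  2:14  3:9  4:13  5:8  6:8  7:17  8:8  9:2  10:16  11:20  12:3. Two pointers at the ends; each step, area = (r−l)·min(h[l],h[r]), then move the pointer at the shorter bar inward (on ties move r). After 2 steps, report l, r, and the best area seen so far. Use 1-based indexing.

l=2, r=11, best area=100

[1,12] min(10,3)*11=33 best=33 * → r--
[1,11] min(10,20)*10=100 best=100 * → l++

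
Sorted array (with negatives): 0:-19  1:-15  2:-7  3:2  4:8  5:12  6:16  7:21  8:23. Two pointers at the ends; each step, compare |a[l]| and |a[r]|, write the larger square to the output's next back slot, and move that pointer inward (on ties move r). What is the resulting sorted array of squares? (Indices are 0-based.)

[0,8] |-19|<=|23| out[8]=529 → r--
[0,7] |-19|<=|21| out[7]=441 → r--
[0,6] |-19|>|16| out[6]=361 → l++
[1,6] |-15|<=|16| out[5]=256 → r--
[1,5] |-15|>|12| out[4]=225 → l++
[2,5] |-7|<=|12| out[3]=144 → r--
[2,4] |-7|<=|8| out[2]=64 → r--
[2,3] |-7|>|2| out[1]=49 → l++
[3,3] |2|<=|2| out[0]=4 → r--

[4, 49, 64, 144, 225, 256, 361, 441, 529]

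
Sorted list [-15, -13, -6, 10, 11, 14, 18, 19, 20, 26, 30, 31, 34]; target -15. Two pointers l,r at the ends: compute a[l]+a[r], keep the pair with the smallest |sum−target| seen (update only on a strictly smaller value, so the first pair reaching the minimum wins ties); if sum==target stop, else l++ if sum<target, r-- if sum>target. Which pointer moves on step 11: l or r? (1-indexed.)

l=1 r=13: -15+34=19 d=34 *, r--
l=1 r=12: -15+31=16 d=31 *, r--
l=1 r=11: -15+30=15 d=30 *, r--
l=1 r=10: -15+26=11 d=26 *, r--
l=1 r=9: -15+20=5 d=20 *, r--
l=1 r=8: -15+19=4 d=19 *, r--
l=1 r=7: -15+18=3 d=18 *, r--
l=1 r=6: -15+14=-1 d=14 *, r--
l=1 r=5: -15+11=-4 d=11 *, r--
l=1 r=4: -15+10=-5 d=10 *, r--
l=1 r=3: -15+-6=-21 d=6 *, l++

l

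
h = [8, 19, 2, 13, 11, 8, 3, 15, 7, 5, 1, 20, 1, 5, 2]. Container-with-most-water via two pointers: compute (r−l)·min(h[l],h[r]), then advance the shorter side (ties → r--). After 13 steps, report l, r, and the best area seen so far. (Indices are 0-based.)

[0,14] min(8,2)*14=28 best=28 * → r--
[0,13] min(8,5)*13=65 best=65 * → r--
[0,12] min(8,1)*12=12 best=65 → r--
[0,11] min(8,20)*11=88 best=88 * → l++
[1,11] min(19,20)*10=190 best=190 * → l++
[2,11] min(2,20)*9=18 best=190 → l++
[3,11] min(13,20)*8=104 best=190 → l++
[4,11] min(11,20)*7=77 best=190 → l++
[5,11] min(8,20)*6=48 best=190 → l++
[6,11] min(3,20)*5=15 best=190 → l++
[7,11] min(15,20)*4=60 best=190 → l++
[8,11] min(7,20)*3=21 best=190 → l++
[9,11] min(5,20)*2=10 best=190 → l++

l=10, r=11, best area=190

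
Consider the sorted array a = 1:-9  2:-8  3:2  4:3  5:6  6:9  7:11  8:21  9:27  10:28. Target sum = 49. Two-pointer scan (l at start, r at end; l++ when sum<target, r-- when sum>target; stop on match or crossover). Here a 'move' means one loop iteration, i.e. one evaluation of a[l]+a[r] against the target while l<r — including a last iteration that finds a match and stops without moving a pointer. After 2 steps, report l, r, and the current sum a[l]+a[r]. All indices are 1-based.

[1,10] -9+28=19 <49 → l++
[2,10] -8+28=20 <49 → l++

l=3, r=10, sum=30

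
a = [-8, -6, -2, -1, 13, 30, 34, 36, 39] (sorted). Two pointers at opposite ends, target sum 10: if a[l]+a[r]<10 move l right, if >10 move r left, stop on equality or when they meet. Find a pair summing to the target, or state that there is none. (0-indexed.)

no pair

l=0 r=8: -8+39=31 >10, r--
l=0 r=7: -8+36=28 >10, r--
l=0 r=6: -8+34=26 >10, r--
l=0 r=5: -8+30=22 >10, r--
l=0 r=4: -8+13=5 <10, l++
l=1 r=4: -6+13=7 <10, l++
l=2 r=4: -2+13=11 >10, r--
l=2 r=3: -2+-1=-3 <10, l++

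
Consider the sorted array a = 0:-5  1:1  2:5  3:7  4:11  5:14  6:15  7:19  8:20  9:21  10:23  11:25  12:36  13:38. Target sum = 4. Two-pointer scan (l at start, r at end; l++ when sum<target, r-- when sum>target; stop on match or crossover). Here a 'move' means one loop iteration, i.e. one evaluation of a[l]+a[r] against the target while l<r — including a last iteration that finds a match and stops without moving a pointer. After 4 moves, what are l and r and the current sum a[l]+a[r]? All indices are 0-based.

l=0 r=13: -5+38=33 >4, r--
l=0 r=12: -5+36=31 >4, r--
l=0 r=11: -5+25=20 >4, r--
l=0 r=10: -5+23=18 >4, r--

l=0, r=9, sum=16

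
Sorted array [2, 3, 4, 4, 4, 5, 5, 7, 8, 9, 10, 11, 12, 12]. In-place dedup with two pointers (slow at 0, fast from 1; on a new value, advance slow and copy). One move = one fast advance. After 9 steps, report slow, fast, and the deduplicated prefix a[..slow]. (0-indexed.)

(s=0,f=1) a[fast]=3≠a[slow]=2 write a[1]=3 → slow++,fast++
(s=1,f=2) a[fast]=4≠a[slow]=3 write a[2]=4 → slow++,fast++
(s=2,f=3) a[fast]=4=a[slow] dup → fast++
(s=2,f=4) a[fast]=4=a[slow] dup → fast++
(s=2,f=5) a[fast]=5≠a[slow]=4 write a[3]=5 → slow++,fast++
(s=3,f=6) a[fast]=5=a[slow] dup → fast++
(s=3,f=7) a[fast]=7≠a[slow]=5 write a[4]=7 → slow++,fast++
(s=4,f=8) a[fast]=8≠a[slow]=7 write a[5]=8 → slow++,fast++
(s=5,f=9) a[fast]=9≠a[slow]=8 write a[6]=9 → slow++,fast++

slow=6, fast=10, prefix=[2, 3, 4, 5, 7, 8, 9]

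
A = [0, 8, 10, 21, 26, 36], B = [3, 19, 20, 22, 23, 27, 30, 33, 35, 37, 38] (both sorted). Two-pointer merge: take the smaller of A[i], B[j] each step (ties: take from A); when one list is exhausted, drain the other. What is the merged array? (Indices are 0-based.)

[0, 3, 8, 10, 19, 20, 21, 22, 23, 26, 27, 30, 33, 35, 36, 37, 38]

i=0 j=0: A[i]=0<=B[j]=3 take 0, i++
i=1 j=0: A[i]=8>B[j]=3 take 3, j++
i=1 j=1: A[i]=8<=B[j]=19 take 8, i++
i=2 j=1: A[i]=10<=B[j]=19 take 10, i++
i=3 j=1: A[i]=21>B[j]=19 take 19, j++
i=3 j=2: A[i]=21>B[j]=20 take 20, j++
i=3 j=3: A[i]=21<=B[j]=22 take 21, i++
i=4 j=3: A[i]=26>B[j]=22 take 22, j++
i=4 j=4: A[i]=26>B[j]=23 take 23, j++
i=4 j=5: A[i]=26<=B[j]=27 take 26, i++
i=5 j=5: A[i]=36>B[j]=27 take 27, j++
i=5 j=6: A[i]=36>B[j]=30 take 30, j++
i=5 j=7: A[i]=36>B[j]=33 take 33, j++
i=5 j=8: A[i]=36>B[j]=35 take 35, j++
i=5 j=9: A[i]=36<=B[j]=37 take 36, i++
i=6 j=9: A done, take B[j]=37, j++
i=6 j=10: A done, take B[j]=38, j++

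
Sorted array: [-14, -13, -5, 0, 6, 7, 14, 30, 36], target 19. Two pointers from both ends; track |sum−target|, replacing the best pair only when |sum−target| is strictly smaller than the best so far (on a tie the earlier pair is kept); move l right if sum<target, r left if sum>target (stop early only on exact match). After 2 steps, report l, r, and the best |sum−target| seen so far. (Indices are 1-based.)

l=2, r=8, best |Δ|=3

[1,9] -14+36=22 d=3 * → r--
[1,8] -14+30=16 d=3 → l++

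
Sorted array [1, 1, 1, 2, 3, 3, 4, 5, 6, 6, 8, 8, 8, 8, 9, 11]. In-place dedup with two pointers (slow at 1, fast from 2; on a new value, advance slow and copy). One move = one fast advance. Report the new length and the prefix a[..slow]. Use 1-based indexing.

length 9; prefix = [1, 2, 3, 4, 5, 6, 8, 9, 11]

(s=1,f=2) a[fast]=1=a[slow] dup → fast++
(s=1,f=3) a[fast]=1=a[slow] dup → fast++
(s=1,f=4) a[fast]=2≠a[slow]=1 write a[2]=2 → slow++,fast++
(s=2,f=5) a[fast]=3≠a[slow]=2 write a[3]=3 → slow++,fast++
(s=3,f=6) a[fast]=3=a[slow] dup → fast++
(s=3,f=7) a[fast]=4≠a[slow]=3 write a[4]=4 → slow++,fast++
(s=4,f=8) a[fast]=5≠a[slow]=4 write a[5]=5 → slow++,fast++
(s=5,f=9) a[fast]=6≠a[slow]=5 write a[6]=6 → slow++,fast++
(s=6,f=10) a[fast]=6=a[slow] dup → fast++
(s=6,f=11) a[fast]=8≠a[slow]=6 write a[7]=8 → slow++,fast++
(s=7,f=12) a[fast]=8=a[slow] dup → fast++
(s=7,f=13) a[fast]=8=a[slow] dup → fast++
(s=7,f=14) a[fast]=8=a[slow] dup → fast++
(s=7,f=15) a[fast]=9≠a[slow]=8 write a[8]=9 → slow++,fast++
(s=8,f=16) a[fast]=11≠a[slow]=9 write a[9]=11 → slow++,fast++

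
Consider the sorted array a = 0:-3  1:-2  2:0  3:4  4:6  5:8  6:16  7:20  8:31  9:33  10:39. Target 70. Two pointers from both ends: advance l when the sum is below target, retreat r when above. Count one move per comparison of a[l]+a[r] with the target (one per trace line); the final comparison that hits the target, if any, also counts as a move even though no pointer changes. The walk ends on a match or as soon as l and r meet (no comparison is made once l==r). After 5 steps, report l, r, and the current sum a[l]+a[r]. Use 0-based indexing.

l=0 r=10: -3+39=36 <70, l++
l=1 r=10: -2+39=37 <70, l++
l=2 r=10: 0+39=39 <70, l++
l=3 r=10: 4+39=43 <70, l++
l=4 r=10: 6+39=45 <70, l++

l=5, r=10, sum=47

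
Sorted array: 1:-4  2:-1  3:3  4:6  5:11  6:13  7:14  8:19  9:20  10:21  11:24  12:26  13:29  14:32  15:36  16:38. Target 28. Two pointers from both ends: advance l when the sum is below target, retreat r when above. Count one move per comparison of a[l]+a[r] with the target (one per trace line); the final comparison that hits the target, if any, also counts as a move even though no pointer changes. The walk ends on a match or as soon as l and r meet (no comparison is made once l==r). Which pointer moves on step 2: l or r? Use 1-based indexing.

r

l=1 r=16: -4+38=34 >28, r--
l=1 r=15: -4+36=32 >28, r--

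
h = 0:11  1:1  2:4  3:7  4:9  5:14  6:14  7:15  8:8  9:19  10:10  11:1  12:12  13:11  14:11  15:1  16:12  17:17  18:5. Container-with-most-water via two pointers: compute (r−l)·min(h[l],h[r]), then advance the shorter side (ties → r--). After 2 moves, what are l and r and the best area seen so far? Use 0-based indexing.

l=0 r=18: min(11,5)*18=90 best=90 *, r--
l=0 r=17: min(11,17)*17=187 best=187 *, l++

l=1, r=17, best area=187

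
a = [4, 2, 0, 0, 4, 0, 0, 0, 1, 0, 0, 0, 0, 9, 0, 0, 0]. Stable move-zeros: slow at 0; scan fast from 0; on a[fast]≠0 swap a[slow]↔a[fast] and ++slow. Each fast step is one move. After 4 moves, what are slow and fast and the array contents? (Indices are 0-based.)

slow=2, fast=4, a=[4, 2, 0, 0, 4, 0, 0, 0, 1, 0, 0, 0, 0, 9, 0, 0, 0]

(s=0,f=0) a[fast]=4≠0 swap→a[0]=4 → slow++,fast++
(s=1,f=1) a[fast]=2≠0 swap→a[1]=2 → slow++,fast++
(s=2,f=2) a[fast]=0 → fast++
(s=2,f=3) a[fast]=0 → fast++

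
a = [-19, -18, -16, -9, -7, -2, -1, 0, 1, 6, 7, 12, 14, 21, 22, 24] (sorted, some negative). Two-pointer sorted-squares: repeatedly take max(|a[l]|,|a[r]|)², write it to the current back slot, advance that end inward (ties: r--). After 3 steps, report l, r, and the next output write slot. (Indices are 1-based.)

l=1, r=13, next write slot=13

l=1 r=16: |-19|<=|24| out[16]=576, r--
l=1 r=15: |-19|<=|22| out[15]=484, r--
l=1 r=14: |-19|<=|21| out[14]=441, r--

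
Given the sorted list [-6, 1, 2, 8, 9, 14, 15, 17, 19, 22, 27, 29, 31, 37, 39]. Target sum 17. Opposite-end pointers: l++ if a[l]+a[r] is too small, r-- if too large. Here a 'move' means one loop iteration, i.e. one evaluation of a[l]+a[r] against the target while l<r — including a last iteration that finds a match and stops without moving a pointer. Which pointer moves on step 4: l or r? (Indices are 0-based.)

[0,14] -6+39=33 >17 → r--
[0,13] -6+37=31 >17 → r--
[0,12] -6+31=25 >17 → r--
[0,11] -6+29=23 >17 → r--

r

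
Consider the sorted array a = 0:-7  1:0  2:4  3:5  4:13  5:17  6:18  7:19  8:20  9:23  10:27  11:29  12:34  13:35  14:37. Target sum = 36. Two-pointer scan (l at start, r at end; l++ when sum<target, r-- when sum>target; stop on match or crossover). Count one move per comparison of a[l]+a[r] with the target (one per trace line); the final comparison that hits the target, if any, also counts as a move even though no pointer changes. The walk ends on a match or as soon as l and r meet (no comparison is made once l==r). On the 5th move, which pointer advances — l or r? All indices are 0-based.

r

l=0 r=14: -7+37=30 <36, l++
l=1 r=14: 0+37=37 >36, r--
l=1 r=13: 0+35=35 <36, l++
l=2 r=13: 4+35=39 >36, r--
l=2 r=12: 4+34=38 >36, r--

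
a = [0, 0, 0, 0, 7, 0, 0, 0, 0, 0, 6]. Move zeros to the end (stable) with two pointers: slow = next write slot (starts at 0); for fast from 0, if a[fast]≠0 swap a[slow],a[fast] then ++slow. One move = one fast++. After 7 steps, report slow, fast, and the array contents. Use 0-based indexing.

slow=0 fast=0: a[fast]=0, fast++
slow=0 fast=1: a[fast]=0, fast++
slow=0 fast=2: a[fast]=0, fast++
slow=0 fast=3: a[fast]=0, fast++
slow=0 fast=4: a[fast]=7≠0 swap→a[0]=7, slow++,fast++
slow=1 fast=5: a[fast]=0, fast++
slow=1 fast=6: a[fast]=0, fast++

slow=1, fast=7, a=[7, 0, 0, 0, 0, 0, 0, 0, 0, 0, 6]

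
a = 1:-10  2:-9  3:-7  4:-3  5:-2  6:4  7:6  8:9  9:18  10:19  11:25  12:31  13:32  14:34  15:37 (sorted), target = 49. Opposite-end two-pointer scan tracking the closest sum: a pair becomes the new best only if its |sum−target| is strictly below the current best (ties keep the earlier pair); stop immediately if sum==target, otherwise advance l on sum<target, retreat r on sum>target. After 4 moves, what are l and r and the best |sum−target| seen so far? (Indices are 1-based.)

l=5, r=15, best |Δ|=15

l=1 r=15: -10+37=27 d=22 *, l++
l=2 r=15: -9+37=28 d=21 *, l++
l=3 r=15: -7+37=30 d=19 *, l++
l=4 r=15: -3+37=34 d=15 *, l++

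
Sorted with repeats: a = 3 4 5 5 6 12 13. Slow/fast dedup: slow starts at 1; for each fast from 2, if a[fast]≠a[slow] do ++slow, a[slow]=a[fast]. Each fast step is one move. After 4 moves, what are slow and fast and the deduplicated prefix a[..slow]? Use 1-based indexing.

slow=1 fast=2: a[fast]=4≠a[slow]=3 write a[2]=4, slow++,fast++
slow=2 fast=3: a[fast]=5≠a[slow]=4 write a[3]=5, slow++,fast++
slow=3 fast=4: a[fast]=5=a[slow] dup, fast++
slow=3 fast=5: a[fast]=6≠a[slow]=5 write a[4]=6, slow++,fast++

slow=4, fast=6, prefix=[3, 4, 5, 6]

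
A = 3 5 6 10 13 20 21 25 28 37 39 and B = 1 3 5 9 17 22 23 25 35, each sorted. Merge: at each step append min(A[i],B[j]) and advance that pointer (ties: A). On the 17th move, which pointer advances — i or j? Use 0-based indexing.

i

i=0 j=0: A[i]=3>B[j]=1 take 1, j++
i=0 j=1: A[i]=3<=B[j]=3 take 3, i++
i=1 j=1: A[i]=5>B[j]=3 take 3, j++
i=1 j=2: A[i]=5<=B[j]=5 take 5, i++
i=2 j=2: A[i]=6>B[j]=5 take 5, j++
i=2 j=3: A[i]=6<=B[j]=9 take 6, i++
i=3 j=3: A[i]=10>B[j]=9 take 9, j++
i=3 j=4: A[i]=10<=B[j]=17 take 10, i++
i=4 j=4: A[i]=13<=B[j]=17 take 13, i++
i=5 j=4: A[i]=20>B[j]=17 take 17, j++
i=5 j=5: A[i]=20<=B[j]=22 take 20, i++
i=6 j=5: A[i]=21<=B[j]=22 take 21, i++
i=7 j=5: A[i]=25>B[j]=22 take 22, j++
i=7 j=6: A[i]=25>B[j]=23 take 23, j++
i=7 j=7: A[i]=25<=B[j]=25 take 25, i++
i=8 j=7: A[i]=28>B[j]=25 take 25, j++
i=8 j=8: A[i]=28<=B[j]=35 take 28, i++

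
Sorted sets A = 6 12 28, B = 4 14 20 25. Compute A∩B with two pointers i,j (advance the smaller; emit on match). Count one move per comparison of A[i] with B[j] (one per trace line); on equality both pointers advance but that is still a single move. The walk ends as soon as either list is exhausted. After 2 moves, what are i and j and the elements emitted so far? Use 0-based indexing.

i=1, j=1, emitted=[]

[i=0,j=0] 6>4 → j++
[i=0,j=1] 6<14 → i++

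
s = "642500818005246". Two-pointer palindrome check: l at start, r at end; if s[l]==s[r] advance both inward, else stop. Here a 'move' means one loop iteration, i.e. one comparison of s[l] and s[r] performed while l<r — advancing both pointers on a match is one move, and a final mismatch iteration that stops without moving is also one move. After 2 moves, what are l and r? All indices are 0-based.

[0,14] '6'=='6' → l++,r--
[1,13] '4'=='4' → l++,r--

l=2, r=12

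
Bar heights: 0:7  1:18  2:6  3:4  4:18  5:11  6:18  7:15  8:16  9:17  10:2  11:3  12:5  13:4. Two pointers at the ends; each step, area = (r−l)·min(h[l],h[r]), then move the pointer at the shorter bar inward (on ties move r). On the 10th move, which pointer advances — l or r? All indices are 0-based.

l=0 r=13: min(7,4)*13=52 best=52 *, r--
l=0 r=12: min(7,5)*12=60 best=60 *, r--
l=0 r=11: min(7,3)*11=33 best=60, r--
l=0 r=10: min(7,2)*10=20 best=60, r--
l=0 r=9: min(7,17)*9=63 best=63 *, l++
l=1 r=9: min(18,17)*8=136 best=136 *, r--
l=1 r=8: min(18,16)*7=112 best=136, r--
l=1 r=7: min(18,15)*6=90 best=136, r--
l=1 r=6: min(18,18)*5=90 best=136, r--
l=1 r=5: min(18,11)*4=44 best=136, r--

r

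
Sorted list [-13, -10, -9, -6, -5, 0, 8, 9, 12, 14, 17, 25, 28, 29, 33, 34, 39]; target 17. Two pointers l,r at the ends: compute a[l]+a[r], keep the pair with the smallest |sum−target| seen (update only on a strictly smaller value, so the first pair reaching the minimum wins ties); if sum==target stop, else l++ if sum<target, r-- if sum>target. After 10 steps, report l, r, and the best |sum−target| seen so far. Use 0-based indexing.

l=4, r=10, best |Δ|=1

l=0 r=16: -13+39=26 d=9 *, r--
l=0 r=15: -13+34=21 d=4 *, r--
l=0 r=14: -13+33=20 d=3 *, r--
l=0 r=13: -13+29=16 d=1 *, l++
l=1 r=13: -10+29=19 d=2, r--
l=1 r=12: -10+28=18 d=1, r--
l=1 r=11: -10+25=15 d=2, l++
l=2 r=11: -9+25=16 d=1, l++
l=3 r=11: -6+25=19 d=2, r--
l=3 r=10: -6+17=11 d=6, l++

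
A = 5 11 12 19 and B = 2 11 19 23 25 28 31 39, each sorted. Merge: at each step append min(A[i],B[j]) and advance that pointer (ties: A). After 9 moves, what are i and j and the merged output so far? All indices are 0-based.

i=4, j=5, merged so far=[2, 5, 11, 11, 12, 19, 19, 23, 25]

i=0 j=0: A[i]=5>B[j]=2 take 2, j++
i=0 j=1: A[i]=5<=B[j]=11 take 5, i++
i=1 j=1: A[i]=11<=B[j]=11 take 11, i++
i=2 j=1: A[i]=12>B[j]=11 take 11, j++
i=2 j=2: A[i]=12<=B[j]=19 take 12, i++
i=3 j=2: A[i]=19<=B[j]=19 take 19, i++
i=4 j=2: A done, take B[j]=19, j++
i=4 j=3: A done, take B[j]=23, j++
i=4 j=4: A done, take B[j]=25, j++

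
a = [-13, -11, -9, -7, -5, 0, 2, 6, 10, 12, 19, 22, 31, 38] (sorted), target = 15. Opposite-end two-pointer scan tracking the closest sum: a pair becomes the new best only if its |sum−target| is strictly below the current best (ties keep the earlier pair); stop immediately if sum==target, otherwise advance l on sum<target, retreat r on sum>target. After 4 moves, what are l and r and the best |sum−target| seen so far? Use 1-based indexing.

l=3, r=12, best |Δ|=3

l=1 r=14: -13+38=25 d=10 *, r--
l=1 r=13: -13+31=18 d=3 *, r--
l=1 r=12: -13+22=9 d=6, l++
l=2 r=12: -11+22=11 d=4, l++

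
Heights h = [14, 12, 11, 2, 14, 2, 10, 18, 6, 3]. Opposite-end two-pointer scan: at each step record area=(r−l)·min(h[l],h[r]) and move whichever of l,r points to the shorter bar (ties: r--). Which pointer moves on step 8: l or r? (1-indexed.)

l

[1,10] min(14,3)*9=27 best=27 * → r--
[1,9] min(14,6)*8=48 best=48 * → r--
[1,8] min(14,18)*7=98 best=98 * → l++
[2,8] min(12,18)*6=72 best=98 → l++
[3,8] min(11,18)*5=55 best=98 → l++
[4,8] min(2,18)*4=8 best=98 → l++
[5,8] min(14,18)*3=42 best=98 → l++
[6,8] min(2,18)*2=4 best=98 → l++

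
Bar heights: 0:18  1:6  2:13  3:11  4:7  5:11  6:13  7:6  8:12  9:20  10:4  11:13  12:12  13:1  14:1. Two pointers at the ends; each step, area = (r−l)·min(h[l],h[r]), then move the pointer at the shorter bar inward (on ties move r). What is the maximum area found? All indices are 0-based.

max area = 162

l=0 r=14: min(18,1)*14=14 best=14 *, r--
l=0 r=13: min(18,1)*13=13 best=14, r--
l=0 r=12: min(18,12)*12=144 best=144 *, r--
l=0 r=11: min(18,13)*11=143 best=144, r--
l=0 r=10: min(18,4)*10=40 best=144, r--
l=0 r=9: min(18,20)*9=162 best=162 *, l++
l=1 r=9: min(6,20)*8=48 best=162, l++
l=2 r=9: min(13,20)*7=91 best=162, l++
l=3 r=9: min(11,20)*6=66 best=162, l++
l=4 r=9: min(7,20)*5=35 best=162, l++
l=5 r=9: min(11,20)*4=44 best=162, l++
l=6 r=9: min(13,20)*3=39 best=162, l++
l=7 r=9: min(6,20)*2=12 best=162, l++
l=8 r=9: min(12,20)*1=12 best=162, l++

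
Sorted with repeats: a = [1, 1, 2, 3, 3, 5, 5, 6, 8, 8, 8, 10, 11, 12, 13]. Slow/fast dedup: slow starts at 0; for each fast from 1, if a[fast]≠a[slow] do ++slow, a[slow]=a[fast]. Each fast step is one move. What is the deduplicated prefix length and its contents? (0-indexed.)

length 10; prefix = [1, 2, 3, 5, 6, 8, 10, 11, 12, 13]

(s=0,f=1) a[fast]=1=a[slow] dup → fast++
(s=0,f=2) a[fast]=2≠a[slow]=1 write a[1]=2 → slow++,fast++
(s=1,f=3) a[fast]=3≠a[slow]=2 write a[2]=3 → slow++,fast++
(s=2,f=4) a[fast]=3=a[slow] dup → fast++
(s=2,f=5) a[fast]=5≠a[slow]=3 write a[3]=5 → slow++,fast++
(s=3,f=6) a[fast]=5=a[slow] dup → fast++
(s=3,f=7) a[fast]=6≠a[slow]=5 write a[4]=6 → slow++,fast++
(s=4,f=8) a[fast]=8≠a[slow]=6 write a[5]=8 → slow++,fast++
(s=5,f=9) a[fast]=8=a[slow] dup → fast++
(s=5,f=10) a[fast]=8=a[slow] dup → fast++
(s=5,f=11) a[fast]=10≠a[slow]=8 write a[6]=10 → slow++,fast++
(s=6,f=12) a[fast]=11≠a[slow]=10 write a[7]=11 → slow++,fast++
(s=7,f=13) a[fast]=12≠a[slow]=11 write a[8]=12 → slow++,fast++
(s=8,f=14) a[fast]=13≠a[slow]=12 write a[9]=13 → slow++,fast++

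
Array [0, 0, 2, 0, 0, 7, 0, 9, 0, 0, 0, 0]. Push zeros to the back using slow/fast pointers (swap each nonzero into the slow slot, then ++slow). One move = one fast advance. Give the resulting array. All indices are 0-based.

slow=0 fast=0: a[fast]=0, fast++
slow=0 fast=1: a[fast]=0, fast++
slow=0 fast=2: a[fast]=2≠0 swap→a[0]=2, slow++,fast++
slow=1 fast=3: a[fast]=0, fast++
slow=1 fast=4: a[fast]=0, fast++
slow=1 fast=5: a[fast]=7≠0 swap→a[1]=7, slow++,fast++
slow=2 fast=6: a[fast]=0, fast++
slow=2 fast=7: a[fast]=9≠0 swap→a[2]=9, slow++,fast++
slow=3 fast=8: a[fast]=0, fast++
slow=3 fast=9: a[fast]=0, fast++
slow=3 fast=10: a[fast]=0, fast++
slow=3 fast=11: a[fast]=0, fast++

[2, 7, 9, 0, 0, 0, 0, 0, 0, 0, 0, 0]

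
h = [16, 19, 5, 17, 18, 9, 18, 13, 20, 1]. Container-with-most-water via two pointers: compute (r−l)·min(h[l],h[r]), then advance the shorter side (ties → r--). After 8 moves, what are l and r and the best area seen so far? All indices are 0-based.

l=0 r=9: min(16,1)*9=9 best=9 *, r--
l=0 r=8: min(16,20)*8=128 best=128 *, l++
l=1 r=8: min(19,20)*7=133 best=133 *, l++
l=2 r=8: min(5,20)*6=30 best=133, l++
l=3 r=8: min(17,20)*5=85 best=133, l++
l=4 r=8: min(18,20)*4=72 best=133, l++
l=5 r=8: min(9,20)*3=27 best=133, l++
l=6 r=8: min(18,20)*2=36 best=133, l++

l=7, r=8, best area=133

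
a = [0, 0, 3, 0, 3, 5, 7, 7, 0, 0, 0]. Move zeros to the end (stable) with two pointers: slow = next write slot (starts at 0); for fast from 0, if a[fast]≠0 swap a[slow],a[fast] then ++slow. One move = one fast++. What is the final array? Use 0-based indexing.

[3, 3, 5, 7, 7, 0, 0, 0, 0, 0, 0]

(s=0,f=0) a[fast]=0 → fast++
(s=0,f=1) a[fast]=0 → fast++
(s=0,f=2) a[fast]=3≠0 swap→a[0]=3 → slow++,fast++
(s=1,f=3) a[fast]=0 → fast++
(s=1,f=4) a[fast]=3≠0 swap→a[1]=3 → slow++,fast++
(s=2,f=5) a[fast]=5≠0 swap→a[2]=5 → slow++,fast++
(s=3,f=6) a[fast]=7≠0 swap→a[3]=7 → slow++,fast++
(s=4,f=7) a[fast]=7≠0 swap→a[4]=7 → slow++,fast++
(s=5,f=8) a[fast]=0 → fast++
(s=5,f=9) a[fast]=0 → fast++
(s=5,f=10) a[fast]=0 → fast++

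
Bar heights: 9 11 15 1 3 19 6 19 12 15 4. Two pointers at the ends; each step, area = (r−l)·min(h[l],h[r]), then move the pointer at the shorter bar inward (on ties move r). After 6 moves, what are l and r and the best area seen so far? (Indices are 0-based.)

l=0 r=10: min(9,4)*10=40 best=40 *, r--
l=0 r=9: min(9,15)*9=81 best=81 *, l++
l=1 r=9: min(11,15)*8=88 best=88 *, l++
l=2 r=9: min(15,15)*7=105 best=105 *, r--
l=2 r=8: min(15,12)*6=72 best=105, r--
l=2 r=7: min(15,19)*5=75 best=105, l++

l=3, r=7, best area=105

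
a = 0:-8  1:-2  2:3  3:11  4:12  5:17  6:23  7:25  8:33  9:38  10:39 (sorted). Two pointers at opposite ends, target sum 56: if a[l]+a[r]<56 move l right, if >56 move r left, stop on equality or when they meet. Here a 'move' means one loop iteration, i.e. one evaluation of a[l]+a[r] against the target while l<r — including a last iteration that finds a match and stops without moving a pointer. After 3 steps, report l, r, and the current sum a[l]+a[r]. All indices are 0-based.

l=0 r=10: -8+39=31 <56, l++
l=1 r=10: -2+39=37 <56, l++
l=2 r=10: 3+39=42 <56, l++

l=3, r=10, sum=50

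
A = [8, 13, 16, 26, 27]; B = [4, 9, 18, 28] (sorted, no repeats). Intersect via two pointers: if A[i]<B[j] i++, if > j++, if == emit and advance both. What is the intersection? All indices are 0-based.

intersection = []

[i=0,j=0] 8>4 → j++
[i=0,j=1] 8<9 → i++
[i=1,j=1] 13>9 → j++
[i=1,j=2] 13<18 → i++
[i=2,j=2] 16<18 → i++
[i=3,j=2] 26>18 → j++
[i=3,j=3] 26<28 → i++
[i=4,j=3] 27<28 → i++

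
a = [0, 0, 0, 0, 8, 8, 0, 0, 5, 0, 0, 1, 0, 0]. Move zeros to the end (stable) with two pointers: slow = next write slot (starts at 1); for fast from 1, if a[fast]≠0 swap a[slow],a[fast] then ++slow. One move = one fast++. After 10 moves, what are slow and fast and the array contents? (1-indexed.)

(s=1,f=1) a[fast]=0 → fast++
(s=1,f=2) a[fast]=0 → fast++
(s=1,f=3) a[fast]=0 → fast++
(s=1,f=4) a[fast]=0 → fast++
(s=1,f=5) a[fast]=8≠0 swap→a[1]=8 → slow++,fast++
(s=2,f=6) a[fast]=8≠0 swap→a[2]=8 → slow++,fast++
(s=3,f=7) a[fast]=0 → fast++
(s=3,f=8) a[fast]=0 → fast++
(s=3,f=9) a[fast]=5≠0 swap→a[3]=5 → slow++,fast++
(s=4,f=10) a[fast]=0 → fast++

slow=4, fast=11, a=[8, 8, 5, 0, 0, 0, 0, 0, 0, 0, 0, 1, 0, 0]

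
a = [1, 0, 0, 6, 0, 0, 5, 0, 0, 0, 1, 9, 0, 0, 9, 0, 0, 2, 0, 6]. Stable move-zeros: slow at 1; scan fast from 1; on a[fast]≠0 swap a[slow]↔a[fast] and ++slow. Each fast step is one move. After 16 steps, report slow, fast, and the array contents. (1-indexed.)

slow=1 fast=1: a[fast]=1≠0 swap→a[1]=1, slow++,fast++
slow=2 fast=2: a[fast]=0, fast++
slow=2 fast=3: a[fast]=0, fast++
slow=2 fast=4: a[fast]=6≠0 swap→a[2]=6, slow++,fast++
slow=3 fast=5: a[fast]=0, fast++
slow=3 fast=6: a[fast]=0, fast++
slow=3 fast=7: a[fast]=5≠0 swap→a[3]=5, slow++,fast++
slow=4 fast=8: a[fast]=0, fast++
slow=4 fast=9: a[fast]=0, fast++
slow=4 fast=10: a[fast]=0, fast++
slow=4 fast=11: a[fast]=1≠0 swap→a[4]=1, slow++,fast++
slow=5 fast=12: a[fast]=9≠0 swap→a[5]=9, slow++,fast++
slow=6 fast=13: a[fast]=0, fast++
slow=6 fast=14: a[fast]=0, fast++
slow=6 fast=15: a[fast]=9≠0 swap→a[6]=9, slow++,fast++
slow=7 fast=16: a[fast]=0, fast++

slow=7, fast=17, a=[1, 6, 5, 1, 9, 9, 0, 0, 0, 0, 0, 0, 0, 0, 0, 0, 0, 2, 0, 6]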